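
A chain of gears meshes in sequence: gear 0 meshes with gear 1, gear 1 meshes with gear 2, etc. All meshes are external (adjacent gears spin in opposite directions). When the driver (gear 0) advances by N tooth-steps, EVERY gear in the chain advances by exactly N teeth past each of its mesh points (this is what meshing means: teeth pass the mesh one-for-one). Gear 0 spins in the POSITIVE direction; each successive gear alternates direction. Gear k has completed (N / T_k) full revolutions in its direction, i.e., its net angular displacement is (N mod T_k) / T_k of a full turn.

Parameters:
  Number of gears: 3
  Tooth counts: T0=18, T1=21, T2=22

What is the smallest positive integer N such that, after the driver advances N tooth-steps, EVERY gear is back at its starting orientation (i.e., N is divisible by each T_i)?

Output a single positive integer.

Answer: 1386

Derivation:
Gear k returns to start when N is a multiple of T_k.
All gears at start simultaneously when N is a common multiple of [18, 21, 22]; the smallest such N is lcm(18, 21, 22).
Start: lcm = T0 = 18
Fold in T1=21: gcd(18, 21) = 3; lcm(18, 21) = 18 * 21 / 3 = 378 / 3 = 126
Fold in T2=22: gcd(126, 22) = 2; lcm(126, 22) = 126 * 22 / 2 = 2772 / 2 = 1386
Full cycle length = 1386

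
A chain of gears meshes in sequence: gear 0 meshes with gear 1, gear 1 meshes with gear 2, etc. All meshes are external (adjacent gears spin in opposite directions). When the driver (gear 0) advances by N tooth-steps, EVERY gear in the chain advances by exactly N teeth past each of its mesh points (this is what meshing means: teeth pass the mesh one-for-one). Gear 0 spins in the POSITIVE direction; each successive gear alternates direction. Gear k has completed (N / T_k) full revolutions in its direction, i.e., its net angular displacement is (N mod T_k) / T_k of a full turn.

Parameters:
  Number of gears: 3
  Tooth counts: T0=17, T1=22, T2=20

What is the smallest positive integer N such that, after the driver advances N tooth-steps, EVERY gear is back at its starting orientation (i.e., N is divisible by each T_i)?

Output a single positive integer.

Answer: 3740

Derivation:
Gear k returns to start when N is a multiple of T_k.
All gears at start simultaneously when N is a common multiple of [17, 22, 20]; the smallest such N is lcm(17, 22, 20).
Start: lcm = T0 = 17
Fold in T1=22: gcd(17, 22) = 1; lcm(17, 22) = 17 * 22 / 1 = 374 / 1 = 374
Fold in T2=20: gcd(374, 20) = 2; lcm(374, 20) = 374 * 20 / 2 = 7480 / 2 = 3740
Full cycle length = 3740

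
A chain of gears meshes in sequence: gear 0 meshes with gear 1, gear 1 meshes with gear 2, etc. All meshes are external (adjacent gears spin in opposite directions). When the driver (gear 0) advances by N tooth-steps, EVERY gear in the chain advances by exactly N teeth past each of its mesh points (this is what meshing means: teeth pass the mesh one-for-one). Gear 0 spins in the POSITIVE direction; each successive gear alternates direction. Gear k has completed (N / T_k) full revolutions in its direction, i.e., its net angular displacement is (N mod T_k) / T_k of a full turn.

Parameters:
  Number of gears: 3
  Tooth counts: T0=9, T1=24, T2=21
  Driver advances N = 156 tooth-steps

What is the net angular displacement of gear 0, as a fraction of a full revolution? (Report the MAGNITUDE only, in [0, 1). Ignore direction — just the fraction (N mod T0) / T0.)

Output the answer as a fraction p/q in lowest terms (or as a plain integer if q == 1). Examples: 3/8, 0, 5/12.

Chain of 3 gears, tooth counts: [9, 24, 21]
  gear 0: T0=9, direction=positive, advance = 156 mod 9 = 3 teeth = 3/9 turn
  gear 1: T1=24, direction=negative, advance = 156 mod 24 = 12 teeth = 12/24 turn
  gear 2: T2=21, direction=positive, advance = 156 mod 21 = 9 teeth = 9/21 turn
Gear 0: 156 mod 9 = 3
Fraction = 3 / 9 = 1/3 (gcd(3,9)=3) = 1/3

Answer: 1/3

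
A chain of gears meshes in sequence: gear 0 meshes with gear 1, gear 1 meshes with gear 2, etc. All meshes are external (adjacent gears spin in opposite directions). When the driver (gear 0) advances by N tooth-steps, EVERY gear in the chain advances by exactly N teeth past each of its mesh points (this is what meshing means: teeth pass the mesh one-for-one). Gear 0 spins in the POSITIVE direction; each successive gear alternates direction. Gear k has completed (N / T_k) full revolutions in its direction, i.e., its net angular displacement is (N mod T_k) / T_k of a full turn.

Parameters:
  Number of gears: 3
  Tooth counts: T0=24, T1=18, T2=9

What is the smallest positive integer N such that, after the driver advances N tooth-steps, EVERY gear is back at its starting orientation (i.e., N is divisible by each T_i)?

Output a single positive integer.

Gear k returns to start when N is a multiple of T_k.
All gears at start simultaneously when N is a common multiple of [24, 18, 9]; the smallest such N is lcm(24, 18, 9).
Start: lcm = T0 = 24
Fold in T1=18: gcd(24, 18) = 6; lcm(24, 18) = 24 * 18 / 6 = 432 / 6 = 72
Fold in T2=9: gcd(72, 9) = 9; lcm(72, 9) = 72 * 9 / 9 = 648 / 9 = 72
Full cycle length = 72

Answer: 72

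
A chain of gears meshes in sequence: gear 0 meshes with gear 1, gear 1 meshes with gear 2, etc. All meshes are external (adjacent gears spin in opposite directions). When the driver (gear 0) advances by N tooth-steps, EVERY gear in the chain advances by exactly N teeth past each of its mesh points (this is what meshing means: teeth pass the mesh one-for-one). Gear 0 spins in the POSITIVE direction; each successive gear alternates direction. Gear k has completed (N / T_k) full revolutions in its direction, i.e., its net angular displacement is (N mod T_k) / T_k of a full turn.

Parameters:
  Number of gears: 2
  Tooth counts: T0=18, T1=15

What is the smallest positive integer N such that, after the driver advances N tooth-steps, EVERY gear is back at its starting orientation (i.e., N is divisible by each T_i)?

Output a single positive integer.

Answer: 90

Derivation:
Gear k returns to start when N is a multiple of T_k.
All gears at start simultaneously when N is a common multiple of [18, 15]; the smallest such N is lcm(18, 15).
Start: lcm = T0 = 18
Fold in T1=15: gcd(18, 15) = 3; lcm(18, 15) = 18 * 15 / 3 = 270 / 3 = 90
Full cycle length = 90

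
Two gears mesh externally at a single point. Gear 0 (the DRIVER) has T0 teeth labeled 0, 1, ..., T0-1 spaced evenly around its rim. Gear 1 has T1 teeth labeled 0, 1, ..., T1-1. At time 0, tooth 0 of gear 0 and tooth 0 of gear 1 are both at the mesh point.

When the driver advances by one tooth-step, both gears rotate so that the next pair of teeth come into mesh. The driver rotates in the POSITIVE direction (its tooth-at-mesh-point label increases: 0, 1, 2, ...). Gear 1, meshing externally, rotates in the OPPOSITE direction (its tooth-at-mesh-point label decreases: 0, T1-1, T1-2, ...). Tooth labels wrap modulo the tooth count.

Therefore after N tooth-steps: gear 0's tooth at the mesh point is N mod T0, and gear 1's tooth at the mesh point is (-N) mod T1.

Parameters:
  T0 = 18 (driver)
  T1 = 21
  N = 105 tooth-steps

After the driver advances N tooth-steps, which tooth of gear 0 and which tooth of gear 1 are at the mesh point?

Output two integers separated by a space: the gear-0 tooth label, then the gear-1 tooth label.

Gear 0 (driver, T0=18): tooth at mesh = N mod T0
  105 = 5 * 18 + 15, so 105 mod 18 = 15
  gear 0 tooth = 15
Gear 1 (driven, T1=21): tooth at mesh = (-N) mod T1
  105 = 5 * 21 + 0, so 105 mod 21 = 0
  (-105) mod 21 = 0
Mesh after 105 steps: gear-0 tooth 15 meets gear-1 tooth 0

Answer: 15 0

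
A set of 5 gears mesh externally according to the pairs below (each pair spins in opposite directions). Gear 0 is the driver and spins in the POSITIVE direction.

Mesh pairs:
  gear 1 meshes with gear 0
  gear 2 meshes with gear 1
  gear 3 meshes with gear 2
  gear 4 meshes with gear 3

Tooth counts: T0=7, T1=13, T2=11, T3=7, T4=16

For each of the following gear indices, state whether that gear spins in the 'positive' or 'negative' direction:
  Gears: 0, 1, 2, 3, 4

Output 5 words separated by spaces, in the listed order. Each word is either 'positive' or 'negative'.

Answer: positive negative positive negative positive

Derivation:
Gear 0 (driver): positive (depth 0)
  gear 1: meshes with gear 0 -> depth 1 -> negative (opposite of gear 0)
  gear 2: meshes with gear 1 -> depth 2 -> positive (opposite of gear 1)
  gear 3: meshes with gear 2 -> depth 3 -> negative (opposite of gear 2)
  gear 4: meshes with gear 3 -> depth 4 -> positive (opposite of gear 3)
Queried indices 0, 1, 2, 3, 4 -> positive, negative, positive, negative, positive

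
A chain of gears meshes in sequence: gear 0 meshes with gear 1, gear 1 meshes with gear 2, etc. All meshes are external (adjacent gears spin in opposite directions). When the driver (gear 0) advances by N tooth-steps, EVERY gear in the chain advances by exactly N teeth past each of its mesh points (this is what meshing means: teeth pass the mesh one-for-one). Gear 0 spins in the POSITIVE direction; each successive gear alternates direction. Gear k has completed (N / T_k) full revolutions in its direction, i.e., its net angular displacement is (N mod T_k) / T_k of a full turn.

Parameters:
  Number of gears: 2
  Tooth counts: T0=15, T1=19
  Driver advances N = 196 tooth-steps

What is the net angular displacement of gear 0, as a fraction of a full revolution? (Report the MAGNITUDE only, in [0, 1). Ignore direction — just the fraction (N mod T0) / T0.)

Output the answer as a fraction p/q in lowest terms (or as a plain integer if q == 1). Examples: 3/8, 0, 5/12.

Chain of 2 gears, tooth counts: [15, 19]
  gear 0: T0=15, direction=positive, advance = 196 mod 15 = 1 teeth = 1/15 turn
  gear 1: T1=19, direction=negative, advance = 196 mod 19 = 6 teeth = 6/19 turn
Gear 0: 196 mod 15 = 1
Fraction = 1 / 15 = 1/15 (gcd(1,15)=1) = 1/15

Answer: 1/15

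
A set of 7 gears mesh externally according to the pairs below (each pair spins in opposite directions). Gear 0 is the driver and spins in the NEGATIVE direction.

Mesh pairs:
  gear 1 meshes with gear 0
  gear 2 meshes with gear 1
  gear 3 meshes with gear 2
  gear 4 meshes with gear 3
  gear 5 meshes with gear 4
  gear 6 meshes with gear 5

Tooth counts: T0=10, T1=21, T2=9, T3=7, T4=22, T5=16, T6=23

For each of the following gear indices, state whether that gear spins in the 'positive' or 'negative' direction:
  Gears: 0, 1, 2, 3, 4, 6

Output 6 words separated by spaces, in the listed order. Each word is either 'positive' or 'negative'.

Answer: negative positive negative positive negative negative

Derivation:
Gear 0 (driver): negative (depth 0)
  gear 1: meshes with gear 0 -> depth 1 -> positive (opposite of gear 0)
  gear 2: meshes with gear 1 -> depth 2 -> negative (opposite of gear 1)
  gear 3: meshes with gear 2 -> depth 3 -> positive (opposite of gear 2)
  gear 4: meshes with gear 3 -> depth 4 -> negative (opposite of gear 3)
  gear 5: meshes with gear 4 -> depth 5 -> positive (opposite of gear 4)
  gear 6: meshes with gear 5 -> depth 6 -> negative (opposite of gear 5)
Queried indices 0, 1, 2, 3, 4, 6 -> negative, positive, negative, positive, negative, negative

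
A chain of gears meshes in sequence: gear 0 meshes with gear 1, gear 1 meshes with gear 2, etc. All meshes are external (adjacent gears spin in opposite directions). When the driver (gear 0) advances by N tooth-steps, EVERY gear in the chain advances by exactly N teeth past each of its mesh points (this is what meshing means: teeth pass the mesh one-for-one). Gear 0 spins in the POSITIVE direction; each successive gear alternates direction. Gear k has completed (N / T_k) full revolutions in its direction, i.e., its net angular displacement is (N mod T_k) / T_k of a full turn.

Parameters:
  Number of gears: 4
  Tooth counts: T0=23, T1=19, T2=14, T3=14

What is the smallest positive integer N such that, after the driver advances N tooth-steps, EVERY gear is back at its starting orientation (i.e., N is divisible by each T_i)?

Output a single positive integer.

Answer: 6118

Derivation:
Gear k returns to start when N is a multiple of T_k.
All gears at start simultaneously when N is a common multiple of [23, 19, 14, 14]; the smallest such N is lcm(23, 19, 14, 14).
Start: lcm = T0 = 23
Fold in T1=19: gcd(23, 19) = 1; lcm(23, 19) = 23 * 19 / 1 = 437 / 1 = 437
Fold in T2=14: gcd(437, 14) = 1; lcm(437, 14) = 437 * 14 / 1 = 6118 / 1 = 6118
Fold in T3=14: gcd(6118, 14) = 14; lcm(6118, 14) = 6118 * 14 / 14 = 85652 / 14 = 6118
Full cycle length = 6118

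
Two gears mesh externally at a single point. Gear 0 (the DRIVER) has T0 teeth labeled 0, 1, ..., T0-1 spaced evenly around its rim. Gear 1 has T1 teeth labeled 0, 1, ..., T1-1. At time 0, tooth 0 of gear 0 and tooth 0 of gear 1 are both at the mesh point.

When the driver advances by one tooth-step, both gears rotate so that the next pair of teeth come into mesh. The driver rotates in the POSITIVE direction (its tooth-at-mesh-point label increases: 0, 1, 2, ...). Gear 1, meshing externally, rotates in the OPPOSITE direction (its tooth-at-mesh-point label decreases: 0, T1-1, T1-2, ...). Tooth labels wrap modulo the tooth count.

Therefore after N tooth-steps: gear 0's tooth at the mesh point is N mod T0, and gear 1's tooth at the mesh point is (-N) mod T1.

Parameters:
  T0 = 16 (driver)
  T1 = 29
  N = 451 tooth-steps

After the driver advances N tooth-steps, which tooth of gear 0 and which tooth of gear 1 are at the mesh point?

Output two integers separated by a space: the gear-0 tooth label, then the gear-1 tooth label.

Answer: 3 13

Derivation:
Gear 0 (driver, T0=16): tooth at mesh = N mod T0
  451 = 28 * 16 + 3, so 451 mod 16 = 3
  gear 0 tooth = 3
Gear 1 (driven, T1=29): tooth at mesh = (-N) mod T1
  451 = 15 * 29 + 16, so 451 mod 29 = 16
  (-451) mod 29 = (-16) mod 29 = 29 - 16 = 13
Mesh after 451 steps: gear-0 tooth 3 meets gear-1 tooth 13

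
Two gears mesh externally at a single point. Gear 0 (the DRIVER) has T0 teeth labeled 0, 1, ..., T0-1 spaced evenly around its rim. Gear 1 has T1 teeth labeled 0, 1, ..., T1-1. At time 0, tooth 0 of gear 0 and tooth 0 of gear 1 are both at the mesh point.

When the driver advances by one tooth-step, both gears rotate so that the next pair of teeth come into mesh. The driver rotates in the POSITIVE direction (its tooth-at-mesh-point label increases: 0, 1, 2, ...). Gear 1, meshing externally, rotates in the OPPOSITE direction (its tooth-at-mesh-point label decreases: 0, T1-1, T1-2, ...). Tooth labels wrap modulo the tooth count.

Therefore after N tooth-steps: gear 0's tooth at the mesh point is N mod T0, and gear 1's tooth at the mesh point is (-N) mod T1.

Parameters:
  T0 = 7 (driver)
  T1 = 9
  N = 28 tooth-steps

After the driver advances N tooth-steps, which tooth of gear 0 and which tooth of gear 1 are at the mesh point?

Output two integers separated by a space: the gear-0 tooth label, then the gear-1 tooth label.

Answer: 0 8

Derivation:
Gear 0 (driver, T0=7): tooth at mesh = N mod T0
  28 = 4 * 7 + 0, so 28 mod 7 = 0
  gear 0 tooth = 0
Gear 1 (driven, T1=9): tooth at mesh = (-N) mod T1
  28 = 3 * 9 + 1, so 28 mod 9 = 1
  (-28) mod 9 = (-1) mod 9 = 9 - 1 = 8
Mesh after 28 steps: gear-0 tooth 0 meets gear-1 tooth 8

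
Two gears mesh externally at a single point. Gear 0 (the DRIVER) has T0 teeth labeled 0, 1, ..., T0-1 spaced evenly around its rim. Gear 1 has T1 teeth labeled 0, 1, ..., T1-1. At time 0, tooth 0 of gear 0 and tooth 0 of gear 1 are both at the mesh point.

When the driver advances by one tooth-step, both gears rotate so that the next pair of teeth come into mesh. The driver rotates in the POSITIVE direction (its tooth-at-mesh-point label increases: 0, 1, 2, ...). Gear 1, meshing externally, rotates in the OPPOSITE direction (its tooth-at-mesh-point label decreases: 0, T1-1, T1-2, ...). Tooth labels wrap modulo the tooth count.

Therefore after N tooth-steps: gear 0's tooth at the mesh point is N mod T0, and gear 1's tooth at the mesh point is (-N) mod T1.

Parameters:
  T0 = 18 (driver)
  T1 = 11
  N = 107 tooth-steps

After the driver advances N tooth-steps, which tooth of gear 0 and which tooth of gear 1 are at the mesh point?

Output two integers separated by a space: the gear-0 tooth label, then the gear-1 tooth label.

Gear 0 (driver, T0=18): tooth at mesh = N mod T0
  107 = 5 * 18 + 17, so 107 mod 18 = 17
  gear 0 tooth = 17
Gear 1 (driven, T1=11): tooth at mesh = (-N) mod T1
  107 = 9 * 11 + 8, so 107 mod 11 = 8
  (-107) mod 11 = (-8) mod 11 = 11 - 8 = 3
Mesh after 107 steps: gear-0 tooth 17 meets gear-1 tooth 3

Answer: 17 3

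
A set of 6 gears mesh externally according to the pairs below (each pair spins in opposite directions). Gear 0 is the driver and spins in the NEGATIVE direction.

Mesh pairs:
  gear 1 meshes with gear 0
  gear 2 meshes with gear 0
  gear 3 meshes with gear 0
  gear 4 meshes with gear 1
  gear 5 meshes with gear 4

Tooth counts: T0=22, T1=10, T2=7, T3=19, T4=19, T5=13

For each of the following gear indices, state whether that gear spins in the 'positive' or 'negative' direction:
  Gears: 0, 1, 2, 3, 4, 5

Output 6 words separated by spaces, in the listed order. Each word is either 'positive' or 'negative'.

Answer: negative positive positive positive negative positive

Derivation:
Gear 0 (driver): negative (depth 0)
  gear 1: meshes with gear 0 -> depth 1 -> positive (opposite of gear 0)
  gear 2: meshes with gear 0 -> depth 1 -> positive (opposite of gear 0)
  gear 3: meshes with gear 0 -> depth 1 -> positive (opposite of gear 0)
  gear 4: meshes with gear 1 -> depth 2 -> negative (opposite of gear 1)
  gear 5: meshes with gear 4 -> depth 3 -> positive (opposite of gear 4)
Queried indices 0, 1, 2, 3, 4, 5 -> negative, positive, positive, positive, negative, positive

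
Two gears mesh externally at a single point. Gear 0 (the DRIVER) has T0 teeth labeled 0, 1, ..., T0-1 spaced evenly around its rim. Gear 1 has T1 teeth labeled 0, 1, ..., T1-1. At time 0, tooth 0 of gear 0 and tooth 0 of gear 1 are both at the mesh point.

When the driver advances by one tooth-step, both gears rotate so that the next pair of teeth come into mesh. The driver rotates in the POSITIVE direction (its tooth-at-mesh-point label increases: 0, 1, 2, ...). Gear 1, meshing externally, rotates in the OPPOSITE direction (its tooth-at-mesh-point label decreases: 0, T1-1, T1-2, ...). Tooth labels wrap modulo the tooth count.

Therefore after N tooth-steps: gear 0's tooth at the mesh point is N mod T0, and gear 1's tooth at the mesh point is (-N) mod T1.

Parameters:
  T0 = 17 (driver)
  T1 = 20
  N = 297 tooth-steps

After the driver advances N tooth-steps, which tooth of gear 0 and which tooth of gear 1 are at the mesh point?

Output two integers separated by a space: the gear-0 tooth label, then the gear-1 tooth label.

Answer: 8 3

Derivation:
Gear 0 (driver, T0=17): tooth at mesh = N mod T0
  297 = 17 * 17 + 8, so 297 mod 17 = 8
  gear 0 tooth = 8
Gear 1 (driven, T1=20): tooth at mesh = (-N) mod T1
  297 = 14 * 20 + 17, so 297 mod 20 = 17
  (-297) mod 20 = (-17) mod 20 = 20 - 17 = 3
Mesh after 297 steps: gear-0 tooth 8 meets gear-1 tooth 3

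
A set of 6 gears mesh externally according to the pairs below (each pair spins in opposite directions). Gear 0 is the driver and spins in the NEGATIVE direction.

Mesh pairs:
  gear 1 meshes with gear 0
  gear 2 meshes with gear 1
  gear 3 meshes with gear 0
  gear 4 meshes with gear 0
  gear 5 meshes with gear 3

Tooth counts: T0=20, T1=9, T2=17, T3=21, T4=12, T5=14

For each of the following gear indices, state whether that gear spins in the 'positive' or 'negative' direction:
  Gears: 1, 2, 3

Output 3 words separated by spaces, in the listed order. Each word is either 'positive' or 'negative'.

Answer: positive negative positive

Derivation:
Gear 0 (driver): negative (depth 0)
  gear 1: meshes with gear 0 -> depth 1 -> positive (opposite of gear 0)
  gear 2: meshes with gear 1 -> depth 2 -> negative (opposite of gear 1)
  gear 3: meshes with gear 0 -> depth 1 -> positive (opposite of gear 0)
  gear 4: meshes with gear 0 -> depth 1 -> positive (opposite of gear 0)
  gear 5: meshes with gear 3 -> depth 2 -> negative (opposite of gear 3)
Queried indices 1, 2, 3 -> positive, negative, positive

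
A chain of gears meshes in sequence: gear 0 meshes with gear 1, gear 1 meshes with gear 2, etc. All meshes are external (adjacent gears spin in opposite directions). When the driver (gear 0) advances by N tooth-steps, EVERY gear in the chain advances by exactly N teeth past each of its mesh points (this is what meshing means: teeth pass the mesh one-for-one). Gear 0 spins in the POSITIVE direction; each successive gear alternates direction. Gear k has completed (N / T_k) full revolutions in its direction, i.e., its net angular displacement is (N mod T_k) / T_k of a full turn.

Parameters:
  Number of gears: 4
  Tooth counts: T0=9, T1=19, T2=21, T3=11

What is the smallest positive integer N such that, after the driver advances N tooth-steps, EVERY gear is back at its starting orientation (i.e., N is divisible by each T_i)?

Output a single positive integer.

Gear k returns to start when N is a multiple of T_k.
All gears at start simultaneously when N is a common multiple of [9, 19, 21, 11]; the smallest such N is lcm(9, 19, 21, 11).
Start: lcm = T0 = 9
Fold in T1=19: gcd(9, 19) = 1; lcm(9, 19) = 9 * 19 / 1 = 171 / 1 = 171
Fold in T2=21: gcd(171, 21) = 3; lcm(171, 21) = 171 * 21 / 3 = 3591 / 3 = 1197
Fold in T3=11: gcd(1197, 11) = 1; lcm(1197, 11) = 1197 * 11 / 1 = 13167 / 1 = 13167
Full cycle length = 13167

Answer: 13167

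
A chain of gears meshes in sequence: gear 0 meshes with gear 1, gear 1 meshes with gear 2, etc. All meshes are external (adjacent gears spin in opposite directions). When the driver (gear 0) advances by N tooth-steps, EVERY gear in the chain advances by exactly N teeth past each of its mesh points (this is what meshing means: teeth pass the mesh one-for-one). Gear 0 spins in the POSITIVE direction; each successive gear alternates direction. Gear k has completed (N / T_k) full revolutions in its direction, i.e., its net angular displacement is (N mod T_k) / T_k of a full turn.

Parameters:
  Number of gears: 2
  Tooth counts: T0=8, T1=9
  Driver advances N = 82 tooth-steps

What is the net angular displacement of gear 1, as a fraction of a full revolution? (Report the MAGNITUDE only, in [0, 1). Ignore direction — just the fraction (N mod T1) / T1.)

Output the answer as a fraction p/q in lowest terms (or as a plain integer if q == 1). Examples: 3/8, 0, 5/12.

Answer: 1/9

Derivation:
Chain of 2 gears, tooth counts: [8, 9]
  gear 0: T0=8, direction=positive, advance = 82 mod 8 = 2 teeth = 2/8 turn
  gear 1: T1=9, direction=negative, advance = 82 mod 9 = 1 teeth = 1/9 turn
Gear 1: 82 mod 9 = 1
Fraction = 1 / 9 = 1/9 (gcd(1,9)=1) = 1/9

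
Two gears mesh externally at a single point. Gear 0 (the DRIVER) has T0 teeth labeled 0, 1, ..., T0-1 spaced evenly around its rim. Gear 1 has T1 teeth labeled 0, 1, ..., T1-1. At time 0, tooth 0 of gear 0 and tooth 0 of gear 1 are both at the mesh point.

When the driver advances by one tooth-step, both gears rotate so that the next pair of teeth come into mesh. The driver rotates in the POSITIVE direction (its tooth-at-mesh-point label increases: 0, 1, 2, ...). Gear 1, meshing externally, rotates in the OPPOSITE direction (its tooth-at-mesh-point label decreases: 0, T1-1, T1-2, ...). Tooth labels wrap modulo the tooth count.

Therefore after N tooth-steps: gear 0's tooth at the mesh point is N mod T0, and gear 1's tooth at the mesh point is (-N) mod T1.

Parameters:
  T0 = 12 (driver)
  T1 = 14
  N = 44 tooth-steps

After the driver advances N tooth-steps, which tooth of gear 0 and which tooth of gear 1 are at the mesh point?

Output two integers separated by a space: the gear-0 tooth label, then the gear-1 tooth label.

Answer: 8 12

Derivation:
Gear 0 (driver, T0=12): tooth at mesh = N mod T0
  44 = 3 * 12 + 8, so 44 mod 12 = 8
  gear 0 tooth = 8
Gear 1 (driven, T1=14): tooth at mesh = (-N) mod T1
  44 = 3 * 14 + 2, so 44 mod 14 = 2
  (-44) mod 14 = (-2) mod 14 = 14 - 2 = 12
Mesh after 44 steps: gear-0 tooth 8 meets gear-1 tooth 12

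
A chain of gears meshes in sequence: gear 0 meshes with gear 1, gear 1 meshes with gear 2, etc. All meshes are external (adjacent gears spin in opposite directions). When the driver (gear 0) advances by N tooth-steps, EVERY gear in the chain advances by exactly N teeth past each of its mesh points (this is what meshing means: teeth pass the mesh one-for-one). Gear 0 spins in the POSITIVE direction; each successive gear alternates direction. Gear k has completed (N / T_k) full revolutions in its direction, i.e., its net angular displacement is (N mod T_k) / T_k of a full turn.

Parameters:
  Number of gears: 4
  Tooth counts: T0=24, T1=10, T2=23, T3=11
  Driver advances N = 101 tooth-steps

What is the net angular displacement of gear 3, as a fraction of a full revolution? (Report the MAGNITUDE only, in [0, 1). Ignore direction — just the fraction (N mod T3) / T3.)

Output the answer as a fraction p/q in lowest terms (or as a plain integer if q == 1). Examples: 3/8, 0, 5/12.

Chain of 4 gears, tooth counts: [24, 10, 23, 11]
  gear 0: T0=24, direction=positive, advance = 101 mod 24 = 5 teeth = 5/24 turn
  gear 1: T1=10, direction=negative, advance = 101 mod 10 = 1 teeth = 1/10 turn
  gear 2: T2=23, direction=positive, advance = 101 mod 23 = 9 teeth = 9/23 turn
  gear 3: T3=11, direction=negative, advance = 101 mod 11 = 2 teeth = 2/11 turn
Gear 3: 101 mod 11 = 2
Fraction = 2 / 11 = 2/11 (gcd(2,11)=1) = 2/11

Answer: 2/11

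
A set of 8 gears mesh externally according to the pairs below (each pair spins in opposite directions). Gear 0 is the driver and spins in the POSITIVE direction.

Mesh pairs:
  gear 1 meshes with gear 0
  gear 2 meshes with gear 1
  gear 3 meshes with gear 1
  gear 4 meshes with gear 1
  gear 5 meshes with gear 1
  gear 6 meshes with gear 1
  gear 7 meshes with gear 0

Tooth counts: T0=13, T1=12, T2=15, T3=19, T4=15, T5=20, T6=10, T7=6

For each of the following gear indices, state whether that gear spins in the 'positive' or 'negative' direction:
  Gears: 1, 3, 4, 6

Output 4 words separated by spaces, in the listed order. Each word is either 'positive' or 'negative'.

Gear 0 (driver): positive (depth 0)
  gear 1: meshes with gear 0 -> depth 1 -> negative (opposite of gear 0)
  gear 2: meshes with gear 1 -> depth 2 -> positive (opposite of gear 1)
  gear 3: meshes with gear 1 -> depth 2 -> positive (opposite of gear 1)
  gear 4: meshes with gear 1 -> depth 2 -> positive (opposite of gear 1)
  gear 5: meshes with gear 1 -> depth 2 -> positive (opposite of gear 1)
  gear 6: meshes with gear 1 -> depth 2 -> positive (opposite of gear 1)
  gear 7: meshes with gear 0 -> depth 1 -> negative (opposite of gear 0)
Queried indices 1, 3, 4, 6 -> negative, positive, positive, positive

Answer: negative positive positive positive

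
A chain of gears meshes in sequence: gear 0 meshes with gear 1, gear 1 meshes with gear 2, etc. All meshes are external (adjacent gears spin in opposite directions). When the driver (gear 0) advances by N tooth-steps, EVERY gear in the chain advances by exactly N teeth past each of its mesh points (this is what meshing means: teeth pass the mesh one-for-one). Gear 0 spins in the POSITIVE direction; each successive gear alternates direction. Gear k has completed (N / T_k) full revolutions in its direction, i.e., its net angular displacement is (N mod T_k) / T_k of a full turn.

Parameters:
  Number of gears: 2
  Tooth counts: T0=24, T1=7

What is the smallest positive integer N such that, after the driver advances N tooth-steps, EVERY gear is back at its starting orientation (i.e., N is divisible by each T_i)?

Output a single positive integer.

Answer: 168

Derivation:
Gear k returns to start when N is a multiple of T_k.
All gears at start simultaneously when N is a common multiple of [24, 7]; the smallest such N is lcm(24, 7).
Start: lcm = T0 = 24
Fold in T1=7: gcd(24, 7) = 1; lcm(24, 7) = 24 * 7 / 1 = 168 / 1 = 168
Full cycle length = 168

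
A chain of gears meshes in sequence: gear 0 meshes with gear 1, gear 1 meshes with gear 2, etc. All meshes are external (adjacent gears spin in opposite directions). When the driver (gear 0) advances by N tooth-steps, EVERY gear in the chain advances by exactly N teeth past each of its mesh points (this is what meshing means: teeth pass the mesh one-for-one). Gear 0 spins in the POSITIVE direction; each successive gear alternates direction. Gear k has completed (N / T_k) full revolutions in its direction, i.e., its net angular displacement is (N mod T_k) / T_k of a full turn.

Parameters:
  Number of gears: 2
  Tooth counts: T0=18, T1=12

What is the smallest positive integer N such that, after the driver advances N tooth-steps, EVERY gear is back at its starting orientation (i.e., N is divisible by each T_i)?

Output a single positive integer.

Gear k returns to start when N is a multiple of T_k.
All gears at start simultaneously when N is a common multiple of [18, 12]; the smallest such N is lcm(18, 12).
Start: lcm = T0 = 18
Fold in T1=12: gcd(18, 12) = 6; lcm(18, 12) = 18 * 12 / 6 = 216 / 6 = 36
Full cycle length = 36

Answer: 36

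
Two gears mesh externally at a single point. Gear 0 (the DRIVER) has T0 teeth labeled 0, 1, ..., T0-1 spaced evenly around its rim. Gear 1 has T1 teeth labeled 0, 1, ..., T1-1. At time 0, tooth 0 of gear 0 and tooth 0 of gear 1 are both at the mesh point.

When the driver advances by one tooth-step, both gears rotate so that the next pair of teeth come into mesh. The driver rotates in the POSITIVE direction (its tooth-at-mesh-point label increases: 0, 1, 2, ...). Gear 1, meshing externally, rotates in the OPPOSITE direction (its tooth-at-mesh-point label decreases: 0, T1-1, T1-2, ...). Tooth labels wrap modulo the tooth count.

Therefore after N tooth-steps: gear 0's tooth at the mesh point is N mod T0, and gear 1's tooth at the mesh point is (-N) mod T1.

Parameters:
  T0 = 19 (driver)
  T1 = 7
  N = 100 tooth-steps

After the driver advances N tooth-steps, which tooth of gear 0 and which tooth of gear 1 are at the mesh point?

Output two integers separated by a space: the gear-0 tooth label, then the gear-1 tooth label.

Answer: 5 5

Derivation:
Gear 0 (driver, T0=19): tooth at mesh = N mod T0
  100 = 5 * 19 + 5, so 100 mod 19 = 5
  gear 0 tooth = 5
Gear 1 (driven, T1=7): tooth at mesh = (-N) mod T1
  100 = 14 * 7 + 2, so 100 mod 7 = 2
  (-100) mod 7 = (-2) mod 7 = 7 - 2 = 5
Mesh after 100 steps: gear-0 tooth 5 meets gear-1 tooth 5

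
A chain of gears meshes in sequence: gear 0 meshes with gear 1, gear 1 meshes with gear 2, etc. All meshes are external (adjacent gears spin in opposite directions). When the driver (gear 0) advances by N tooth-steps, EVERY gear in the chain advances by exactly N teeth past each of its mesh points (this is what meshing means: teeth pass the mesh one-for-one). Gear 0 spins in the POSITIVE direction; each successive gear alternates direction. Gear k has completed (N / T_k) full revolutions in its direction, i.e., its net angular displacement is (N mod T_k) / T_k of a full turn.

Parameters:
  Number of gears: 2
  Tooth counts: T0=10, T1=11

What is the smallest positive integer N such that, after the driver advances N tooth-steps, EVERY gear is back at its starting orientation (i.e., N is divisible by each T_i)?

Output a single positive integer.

Gear k returns to start when N is a multiple of T_k.
All gears at start simultaneously when N is a common multiple of [10, 11]; the smallest such N is lcm(10, 11).
Start: lcm = T0 = 10
Fold in T1=11: gcd(10, 11) = 1; lcm(10, 11) = 10 * 11 / 1 = 110 / 1 = 110
Full cycle length = 110

Answer: 110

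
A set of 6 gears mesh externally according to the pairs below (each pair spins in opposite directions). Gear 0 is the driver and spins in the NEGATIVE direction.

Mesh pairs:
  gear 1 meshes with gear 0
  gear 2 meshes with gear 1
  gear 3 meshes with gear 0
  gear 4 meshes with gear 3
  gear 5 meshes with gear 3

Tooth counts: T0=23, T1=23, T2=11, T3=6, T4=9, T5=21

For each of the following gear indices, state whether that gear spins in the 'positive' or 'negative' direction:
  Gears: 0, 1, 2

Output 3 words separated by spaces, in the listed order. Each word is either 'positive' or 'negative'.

Gear 0 (driver): negative (depth 0)
  gear 1: meshes with gear 0 -> depth 1 -> positive (opposite of gear 0)
  gear 2: meshes with gear 1 -> depth 2 -> negative (opposite of gear 1)
  gear 3: meshes with gear 0 -> depth 1 -> positive (opposite of gear 0)
  gear 4: meshes with gear 3 -> depth 2 -> negative (opposite of gear 3)
  gear 5: meshes with gear 3 -> depth 2 -> negative (opposite of gear 3)
Queried indices 0, 1, 2 -> negative, positive, negative

Answer: negative positive negative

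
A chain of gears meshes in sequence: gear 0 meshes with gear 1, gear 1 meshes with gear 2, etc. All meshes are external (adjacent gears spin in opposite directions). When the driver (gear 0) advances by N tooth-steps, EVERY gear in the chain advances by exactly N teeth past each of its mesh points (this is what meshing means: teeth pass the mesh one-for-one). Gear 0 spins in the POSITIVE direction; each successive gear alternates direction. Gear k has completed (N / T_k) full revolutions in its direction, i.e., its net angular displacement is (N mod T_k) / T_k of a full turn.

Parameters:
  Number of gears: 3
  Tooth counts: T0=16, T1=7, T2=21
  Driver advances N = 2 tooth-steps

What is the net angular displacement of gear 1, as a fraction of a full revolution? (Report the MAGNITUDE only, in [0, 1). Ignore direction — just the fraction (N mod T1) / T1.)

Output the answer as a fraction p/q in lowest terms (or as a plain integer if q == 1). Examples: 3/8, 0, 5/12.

Answer: 2/7

Derivation:
Chain of 3 gears, tooth counts: [16, 7, 21]
  gear 0: T0=16, direction=positive, advance = 2 mod 16 = 2 teeth = 2/16 turn
  gear 1: T1=7, direction=negative, advance = 2 mod 7 = 2 teeth = 2/7 turn
  gear 2: T2=21, direction=positive, advance = 2 mod 21 = 2 teeth = 2/21 turn
Gear 1: 2 mod 7 = 2
Fraction = 2 / 7 = 2/7 (gcd(2,7)=1) = 2/7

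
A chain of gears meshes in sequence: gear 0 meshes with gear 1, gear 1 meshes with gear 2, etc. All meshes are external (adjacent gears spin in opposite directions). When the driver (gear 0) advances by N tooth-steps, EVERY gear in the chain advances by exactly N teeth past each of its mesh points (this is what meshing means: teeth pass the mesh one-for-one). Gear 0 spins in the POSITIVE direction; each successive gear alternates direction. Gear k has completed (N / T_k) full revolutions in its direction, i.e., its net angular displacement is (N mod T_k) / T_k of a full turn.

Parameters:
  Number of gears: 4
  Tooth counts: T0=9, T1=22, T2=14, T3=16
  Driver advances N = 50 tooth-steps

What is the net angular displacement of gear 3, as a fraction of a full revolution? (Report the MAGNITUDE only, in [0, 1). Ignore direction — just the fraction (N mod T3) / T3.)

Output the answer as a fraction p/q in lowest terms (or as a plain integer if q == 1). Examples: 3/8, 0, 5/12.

Answer: 1/8

Derivation:
Chain of 4 gears, tooth counts: [9, 22, 14, 16]
  gear 0: T0=9, direction=positive, advance = 50 mod 9 = 5 teeth = 5/9 turn
  gear 1: T1=22, direction=negative, advance = 50 mod 22 = 6 teeth = 6/22 turn
  gear 2: T2=14, direction=positive, advance = 50 mod 14 = 8 teeth = 8/14 turn
  gear 3: T3=16, direction=negative, advance = 50 mod 16 = 2 teeth = 2/16 turn
Gear 3: 50 mod 16 = 2
Fraction = 2 / 16 = 1/8 (gcd(2,16)=2) = 1/8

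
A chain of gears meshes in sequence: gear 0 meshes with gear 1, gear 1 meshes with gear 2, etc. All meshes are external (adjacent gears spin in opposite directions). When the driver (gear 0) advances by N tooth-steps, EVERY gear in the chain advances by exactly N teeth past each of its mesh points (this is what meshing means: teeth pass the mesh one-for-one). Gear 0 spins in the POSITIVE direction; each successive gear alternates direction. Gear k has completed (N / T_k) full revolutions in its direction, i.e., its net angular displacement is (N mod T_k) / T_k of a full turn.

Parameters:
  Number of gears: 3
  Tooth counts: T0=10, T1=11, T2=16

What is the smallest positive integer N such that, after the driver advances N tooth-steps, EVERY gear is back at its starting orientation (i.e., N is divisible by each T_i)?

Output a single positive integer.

Gear k returns to start when N is a multiple of T_k.
All gears at start simultaneously when N is a common multiple of [10, 11, 16]; the smallest such N is lcm(10, 11, 16).
Start: lcm = T0 = 10
Fold in T1=11: gcd(10, 11) = 1; lcm(10, 11) = 10 * 11 / 1 = 110 / 1 = 110
Fold in T2=16: gcd(110, 16) = 2; lcm(110, 16) = 110 * 16 / 2 = 1760 / 2 = 880
Full cycle length = 880

Answer: 880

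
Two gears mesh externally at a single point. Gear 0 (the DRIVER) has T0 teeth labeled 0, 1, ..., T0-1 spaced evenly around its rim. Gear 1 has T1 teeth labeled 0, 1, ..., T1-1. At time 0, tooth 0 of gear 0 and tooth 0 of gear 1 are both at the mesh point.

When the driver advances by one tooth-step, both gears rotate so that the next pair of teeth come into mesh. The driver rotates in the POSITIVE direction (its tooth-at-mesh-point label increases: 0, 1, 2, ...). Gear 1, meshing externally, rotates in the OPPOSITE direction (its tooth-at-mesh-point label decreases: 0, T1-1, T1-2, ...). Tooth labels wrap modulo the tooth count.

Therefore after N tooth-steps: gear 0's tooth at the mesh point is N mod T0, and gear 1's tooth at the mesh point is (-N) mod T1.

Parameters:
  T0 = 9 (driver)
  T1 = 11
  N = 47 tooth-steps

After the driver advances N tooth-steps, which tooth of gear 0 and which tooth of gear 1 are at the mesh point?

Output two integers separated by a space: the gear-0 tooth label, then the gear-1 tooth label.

Gear 0 (driver, T0=9): tooth at mesh = N mod T0
  47 = 5 * 9 + 2, so 47 mod 9 = 2
  gear 0 tooth = 2
Gear 1 (driven, T1=11): tooth at mesh = (-N) mod T1
  47 = 4 * 11 + 3, so 47 mod 11 = 3
  (-47) mod 11 = (-3) mod 11 = 11 - 3 = 8
Mesh after 47 steps: gear-0 tooth 2 meets gear-1 tooth 8

Answer: 2 8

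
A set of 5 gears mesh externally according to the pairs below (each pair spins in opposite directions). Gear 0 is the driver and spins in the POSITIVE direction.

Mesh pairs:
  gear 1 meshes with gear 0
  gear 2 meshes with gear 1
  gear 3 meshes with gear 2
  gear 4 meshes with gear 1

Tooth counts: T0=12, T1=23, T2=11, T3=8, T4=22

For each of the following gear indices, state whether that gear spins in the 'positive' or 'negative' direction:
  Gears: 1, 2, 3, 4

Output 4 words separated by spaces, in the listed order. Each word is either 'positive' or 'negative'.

Gear 0 (driver): positive (depth 0)
  gear 1: meshes with gear 0 -> depth 1 -> negative (opposite of gear 0)
  gear 2: meshes with gear 1 -> depth 2 -> positive (opposite of gear 1)
  gear 3: meshes with gear 2 -> depth 3 -> negative (opposite of gear 2)
  gear 4: meshes with gear 1 -> depth 2 -> positive (opposite of gear 1)
Queried indices 1, 2, 3, 4 -> negative, positive, negative, positive

Answer: negative positive negative positive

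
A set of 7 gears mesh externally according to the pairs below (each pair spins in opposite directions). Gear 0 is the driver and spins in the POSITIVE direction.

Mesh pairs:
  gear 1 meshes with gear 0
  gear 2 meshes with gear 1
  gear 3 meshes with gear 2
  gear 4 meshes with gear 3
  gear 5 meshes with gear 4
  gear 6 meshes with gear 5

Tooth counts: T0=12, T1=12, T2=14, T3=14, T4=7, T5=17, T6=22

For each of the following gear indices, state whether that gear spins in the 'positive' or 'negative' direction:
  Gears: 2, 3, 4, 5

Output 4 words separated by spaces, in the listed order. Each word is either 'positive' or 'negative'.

Answer: positive negative positive negative

Derivation:
Gear 0 (driver): positive (depth 0)
  gear 1: meshes with gear 0 -> depth 1 -> negative (opposite of gear 0)
  gear 2: meshes with gear 1 -> depth 2 -> positive (opposite of gear 1)
  gear 3: meshes with gear 2 -> depth 3 -> negative (opposite of gear 2)
  gear 4: meshes with gear 3 -> depth 4 -> positive (opposite of gear 3)
  gear 5: meshes with gear 4 -> depth 5 -> negative (opposite of gear 4)
  gear 6: meshes with gear 5 -> depth 6 -> positive (opposite of gear 5)
Queried indices 2, 3, 4, 5 -> positive, negative, positive, negative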